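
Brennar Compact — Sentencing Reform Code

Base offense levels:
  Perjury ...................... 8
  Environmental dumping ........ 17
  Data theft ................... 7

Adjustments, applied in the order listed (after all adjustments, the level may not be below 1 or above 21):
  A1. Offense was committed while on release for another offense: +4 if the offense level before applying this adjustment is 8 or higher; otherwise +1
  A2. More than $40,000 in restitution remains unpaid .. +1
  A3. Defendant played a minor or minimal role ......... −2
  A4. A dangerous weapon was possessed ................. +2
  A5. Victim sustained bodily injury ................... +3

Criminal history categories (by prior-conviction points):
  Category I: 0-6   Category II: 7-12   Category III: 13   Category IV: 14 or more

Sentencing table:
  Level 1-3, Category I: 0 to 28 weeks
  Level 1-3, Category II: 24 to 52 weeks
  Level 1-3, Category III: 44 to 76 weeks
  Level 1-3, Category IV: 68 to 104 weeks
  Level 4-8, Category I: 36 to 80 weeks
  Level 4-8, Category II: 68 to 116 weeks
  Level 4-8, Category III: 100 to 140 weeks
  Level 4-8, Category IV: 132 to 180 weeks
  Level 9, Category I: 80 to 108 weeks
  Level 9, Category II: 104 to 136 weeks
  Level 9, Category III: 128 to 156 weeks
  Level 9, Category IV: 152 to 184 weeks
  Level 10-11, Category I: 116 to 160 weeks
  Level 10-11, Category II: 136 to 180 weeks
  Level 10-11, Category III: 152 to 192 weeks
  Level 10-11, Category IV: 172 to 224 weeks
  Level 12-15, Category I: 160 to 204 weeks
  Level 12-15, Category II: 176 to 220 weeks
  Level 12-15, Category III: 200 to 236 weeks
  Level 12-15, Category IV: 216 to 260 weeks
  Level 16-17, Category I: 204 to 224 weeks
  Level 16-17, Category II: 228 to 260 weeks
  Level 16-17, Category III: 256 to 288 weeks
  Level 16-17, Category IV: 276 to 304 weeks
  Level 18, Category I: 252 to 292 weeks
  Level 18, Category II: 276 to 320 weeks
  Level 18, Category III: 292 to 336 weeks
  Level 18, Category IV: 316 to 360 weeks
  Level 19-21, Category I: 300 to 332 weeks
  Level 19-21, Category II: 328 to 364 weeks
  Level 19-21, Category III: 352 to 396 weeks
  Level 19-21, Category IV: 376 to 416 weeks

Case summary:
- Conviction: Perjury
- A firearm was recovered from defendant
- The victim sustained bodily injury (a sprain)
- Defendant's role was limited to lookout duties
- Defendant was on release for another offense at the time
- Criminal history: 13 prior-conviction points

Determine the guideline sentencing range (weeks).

Base offense level for perjury: 8.
A1 applies (level before this adjustment is 8 ≥ 8, so +4): 8 + 4 = 12.
A3 applies: 12 − 2 = 10.
A4 applies: 10 + 2 = 12.
A5 applies: 12 + 3 = 15.
Final offense level: 15.
Criminal history: 13 prior points → Category III (13).
Level 15 falls in the 12-15 band.
Grid: Level 12-15 × Category III = 200-236 weeks.

200-236 weeks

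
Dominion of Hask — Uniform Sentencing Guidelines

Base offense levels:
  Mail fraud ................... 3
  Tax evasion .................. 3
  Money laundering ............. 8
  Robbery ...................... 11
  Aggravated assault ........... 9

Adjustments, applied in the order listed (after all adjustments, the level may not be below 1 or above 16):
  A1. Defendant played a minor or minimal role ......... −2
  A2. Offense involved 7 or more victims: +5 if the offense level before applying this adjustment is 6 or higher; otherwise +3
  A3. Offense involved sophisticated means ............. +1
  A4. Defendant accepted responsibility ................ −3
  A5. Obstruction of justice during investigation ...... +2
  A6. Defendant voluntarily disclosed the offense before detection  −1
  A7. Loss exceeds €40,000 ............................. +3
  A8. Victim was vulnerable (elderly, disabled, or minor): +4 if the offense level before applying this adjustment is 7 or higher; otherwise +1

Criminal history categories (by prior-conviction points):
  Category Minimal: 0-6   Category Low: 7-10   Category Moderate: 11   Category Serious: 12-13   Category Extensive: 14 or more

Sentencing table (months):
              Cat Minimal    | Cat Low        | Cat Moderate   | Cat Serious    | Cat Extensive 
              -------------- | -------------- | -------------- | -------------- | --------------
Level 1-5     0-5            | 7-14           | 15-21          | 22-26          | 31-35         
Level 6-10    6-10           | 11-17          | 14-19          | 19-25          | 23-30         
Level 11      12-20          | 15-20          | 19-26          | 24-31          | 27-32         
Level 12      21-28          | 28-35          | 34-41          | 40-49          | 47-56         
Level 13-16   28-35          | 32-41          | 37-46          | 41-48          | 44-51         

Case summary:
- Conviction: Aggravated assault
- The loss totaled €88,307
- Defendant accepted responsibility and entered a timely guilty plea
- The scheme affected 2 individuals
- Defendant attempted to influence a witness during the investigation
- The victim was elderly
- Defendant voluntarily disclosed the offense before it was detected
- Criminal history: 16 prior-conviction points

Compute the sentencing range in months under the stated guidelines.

44-51 months

Base offense level for aggravated assault: 9.
A1 does not apply.
A3 does not apply.
A4 applies: 9 − 3 = 6.
A5 applies: 6 + 2 = 8.
A6 applies: 8 − 1 = 7.
A7 applies: 7 + 3 = 10.
A8 applies (level before this adjustment is 10 ≥ 7, so +4): 10 + 4 = 14.
Final offense level: 14.
Criminal history: 16 prior points → Category Extensive (14+).
Level 14 falls in the 13-16 band.
Grid: Level 13-16 × Category Extensive = 44-51 months.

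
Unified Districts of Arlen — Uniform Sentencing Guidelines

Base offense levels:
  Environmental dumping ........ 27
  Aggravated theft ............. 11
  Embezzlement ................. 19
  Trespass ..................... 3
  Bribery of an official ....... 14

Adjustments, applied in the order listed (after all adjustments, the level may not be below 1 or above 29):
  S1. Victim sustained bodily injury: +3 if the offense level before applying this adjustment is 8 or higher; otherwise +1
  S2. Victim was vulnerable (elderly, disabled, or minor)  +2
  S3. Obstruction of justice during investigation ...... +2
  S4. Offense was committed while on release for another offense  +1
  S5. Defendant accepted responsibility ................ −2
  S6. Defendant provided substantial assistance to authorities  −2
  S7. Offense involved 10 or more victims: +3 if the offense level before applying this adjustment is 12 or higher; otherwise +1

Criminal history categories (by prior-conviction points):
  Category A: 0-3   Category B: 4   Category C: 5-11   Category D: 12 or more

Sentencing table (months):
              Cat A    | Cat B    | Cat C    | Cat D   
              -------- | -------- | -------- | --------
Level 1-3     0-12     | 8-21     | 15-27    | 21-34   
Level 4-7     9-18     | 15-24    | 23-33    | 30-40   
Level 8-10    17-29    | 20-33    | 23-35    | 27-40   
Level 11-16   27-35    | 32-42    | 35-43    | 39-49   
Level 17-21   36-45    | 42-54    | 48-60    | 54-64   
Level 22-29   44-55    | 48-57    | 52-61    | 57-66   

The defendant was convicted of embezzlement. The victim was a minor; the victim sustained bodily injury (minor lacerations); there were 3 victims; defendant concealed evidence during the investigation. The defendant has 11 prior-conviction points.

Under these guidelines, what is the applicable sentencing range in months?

52-61 months

Base offense level for embezzlement: 19.
S1 applies (level before this adjustment is 19 ≥ 8, so +3): 19 + 3 = 22.
S2 applies: 22 + 2 = 24.
S3 applies: 24 + 2 = 26.
S4 does not apply.
S6 does not apply.
S7 does not apply.
Final offense level: 26.
Criminal history: 11 prior points → Category C (5-11).
Level 26 falls in the 22-29 band.
Grid: Level 22-29 × Category C = 52-61 months.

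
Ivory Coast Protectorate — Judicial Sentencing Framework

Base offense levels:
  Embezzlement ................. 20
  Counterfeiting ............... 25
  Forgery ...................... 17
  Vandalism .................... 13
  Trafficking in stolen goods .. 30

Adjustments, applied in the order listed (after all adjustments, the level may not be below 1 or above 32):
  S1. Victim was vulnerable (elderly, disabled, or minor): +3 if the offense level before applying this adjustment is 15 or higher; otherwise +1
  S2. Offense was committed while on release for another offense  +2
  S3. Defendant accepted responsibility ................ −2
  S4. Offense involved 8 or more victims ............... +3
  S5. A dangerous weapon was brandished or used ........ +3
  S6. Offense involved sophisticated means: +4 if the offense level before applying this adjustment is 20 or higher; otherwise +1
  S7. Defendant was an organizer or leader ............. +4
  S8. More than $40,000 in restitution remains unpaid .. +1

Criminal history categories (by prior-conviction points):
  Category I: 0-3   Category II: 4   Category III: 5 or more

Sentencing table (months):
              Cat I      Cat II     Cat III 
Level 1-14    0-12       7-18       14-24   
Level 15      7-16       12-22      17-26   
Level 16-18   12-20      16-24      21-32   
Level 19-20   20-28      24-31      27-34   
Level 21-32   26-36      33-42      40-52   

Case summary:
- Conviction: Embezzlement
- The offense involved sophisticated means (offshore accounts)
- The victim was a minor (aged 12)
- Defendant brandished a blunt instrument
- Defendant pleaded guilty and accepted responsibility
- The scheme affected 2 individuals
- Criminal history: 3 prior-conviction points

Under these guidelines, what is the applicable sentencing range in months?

Base offense level for embezzlement: 20.
S1 applies (level before this adjustment is 20 ≥ 15, so +3): 20 + 3 = 23.
S3 applies: 23 − 2 = 21.
S4 does not apply.
S5 applies: 21 + 3 = 24.
S6 applies (level before this adjustment is 24 ≥ 20, so +4): 24 + 4 = 28.
S8 does not apply.
Final offense level: 28.
Criminal history: 3 prior points → Category I (0-3).
Level 28 falls in the 21-32 band.
Grid: Level 21-32 × Category I = 26-36 months.

26-36 months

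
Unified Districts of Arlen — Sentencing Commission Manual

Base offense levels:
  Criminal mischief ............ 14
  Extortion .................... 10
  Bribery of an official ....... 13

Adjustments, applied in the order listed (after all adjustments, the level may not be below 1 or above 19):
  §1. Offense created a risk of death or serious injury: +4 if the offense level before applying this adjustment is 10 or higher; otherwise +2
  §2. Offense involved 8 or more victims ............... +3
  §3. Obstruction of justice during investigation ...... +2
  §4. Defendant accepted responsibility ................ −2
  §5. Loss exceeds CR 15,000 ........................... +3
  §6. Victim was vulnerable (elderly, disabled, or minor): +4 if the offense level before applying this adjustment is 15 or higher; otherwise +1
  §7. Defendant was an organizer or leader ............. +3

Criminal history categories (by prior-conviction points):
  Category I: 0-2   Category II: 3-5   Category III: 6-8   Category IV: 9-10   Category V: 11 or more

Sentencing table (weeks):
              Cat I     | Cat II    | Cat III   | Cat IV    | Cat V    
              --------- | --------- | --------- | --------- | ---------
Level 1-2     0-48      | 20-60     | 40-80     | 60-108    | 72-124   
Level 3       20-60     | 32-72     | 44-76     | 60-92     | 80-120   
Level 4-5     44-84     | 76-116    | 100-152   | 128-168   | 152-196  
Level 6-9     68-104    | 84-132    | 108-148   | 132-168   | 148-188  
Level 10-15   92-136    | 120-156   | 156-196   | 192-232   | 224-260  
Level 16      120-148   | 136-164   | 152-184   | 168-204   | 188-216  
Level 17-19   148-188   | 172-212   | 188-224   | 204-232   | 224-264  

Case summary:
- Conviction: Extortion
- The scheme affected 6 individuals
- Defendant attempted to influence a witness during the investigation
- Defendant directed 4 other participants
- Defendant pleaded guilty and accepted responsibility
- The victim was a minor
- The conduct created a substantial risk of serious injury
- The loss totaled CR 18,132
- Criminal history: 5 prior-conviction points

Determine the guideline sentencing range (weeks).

172-212 weeks

Base offense level for extortion: 10.
§1 applies (level before this adjustment is 10 ≥ 10, so +4): 10 + 4 = 14.
§3 applies: 14 + 2 = 16.
§4 applies: 16 − 2 = 14.
§5 applies: 14 + 3 = 17.
§6 applies (level before this adjustment is 17 ≥ 15, so +4): 17 + 4 = 21.
§7 applies: 21 + 3 = 24.
Level 24 exceeds the maximum of 19; capped at 19.
Final offense level: 19.
Criminal history: 5 prior points → Category II (3-5).
Level 19 falls in the 17-19 band.
Grid: Level 17-19 × Category II = 172-212 weeks.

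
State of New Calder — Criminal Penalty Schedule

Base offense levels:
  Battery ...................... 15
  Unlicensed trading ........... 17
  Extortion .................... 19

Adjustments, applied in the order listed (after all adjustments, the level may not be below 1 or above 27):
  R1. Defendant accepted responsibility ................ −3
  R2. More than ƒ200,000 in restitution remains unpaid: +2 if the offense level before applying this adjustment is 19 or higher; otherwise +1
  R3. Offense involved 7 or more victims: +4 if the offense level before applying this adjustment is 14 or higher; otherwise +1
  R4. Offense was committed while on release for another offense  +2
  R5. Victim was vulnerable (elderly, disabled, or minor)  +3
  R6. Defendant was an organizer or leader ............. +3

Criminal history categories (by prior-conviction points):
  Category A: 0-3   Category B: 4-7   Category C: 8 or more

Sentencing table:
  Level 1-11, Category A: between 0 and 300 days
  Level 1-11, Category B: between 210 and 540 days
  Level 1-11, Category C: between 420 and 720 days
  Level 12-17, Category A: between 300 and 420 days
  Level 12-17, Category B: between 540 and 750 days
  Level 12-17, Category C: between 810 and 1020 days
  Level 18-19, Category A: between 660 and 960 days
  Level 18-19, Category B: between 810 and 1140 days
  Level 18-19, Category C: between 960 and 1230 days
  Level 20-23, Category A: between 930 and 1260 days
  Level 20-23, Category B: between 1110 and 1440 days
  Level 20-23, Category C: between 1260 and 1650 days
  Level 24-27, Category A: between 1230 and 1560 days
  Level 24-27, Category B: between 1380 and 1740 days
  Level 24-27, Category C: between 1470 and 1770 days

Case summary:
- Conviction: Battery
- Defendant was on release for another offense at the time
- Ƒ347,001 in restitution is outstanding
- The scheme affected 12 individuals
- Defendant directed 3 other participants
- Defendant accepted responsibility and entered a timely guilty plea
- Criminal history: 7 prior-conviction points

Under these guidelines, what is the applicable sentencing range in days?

810-1140 days

Base offense level for battery: 15.
R1 applies: 15 − 3 = 12.
R2 applies (level before this adjustment is 12 < 19, so +1): 12 + 1 = 13.
R3 applies (level before this adjustment is 13 < 14, so +1): 13 + 1 = 14.
R4 applies: 14 + 2 = 16.
R6 applies: 16 + 3 = 19.
Final offense level: 19.
Criminal history: 7 prior points → Category B (4-7).
Level 19 falls in the 18-19 band.
Grid: Level 18-19 × Category B = 810-1140 days.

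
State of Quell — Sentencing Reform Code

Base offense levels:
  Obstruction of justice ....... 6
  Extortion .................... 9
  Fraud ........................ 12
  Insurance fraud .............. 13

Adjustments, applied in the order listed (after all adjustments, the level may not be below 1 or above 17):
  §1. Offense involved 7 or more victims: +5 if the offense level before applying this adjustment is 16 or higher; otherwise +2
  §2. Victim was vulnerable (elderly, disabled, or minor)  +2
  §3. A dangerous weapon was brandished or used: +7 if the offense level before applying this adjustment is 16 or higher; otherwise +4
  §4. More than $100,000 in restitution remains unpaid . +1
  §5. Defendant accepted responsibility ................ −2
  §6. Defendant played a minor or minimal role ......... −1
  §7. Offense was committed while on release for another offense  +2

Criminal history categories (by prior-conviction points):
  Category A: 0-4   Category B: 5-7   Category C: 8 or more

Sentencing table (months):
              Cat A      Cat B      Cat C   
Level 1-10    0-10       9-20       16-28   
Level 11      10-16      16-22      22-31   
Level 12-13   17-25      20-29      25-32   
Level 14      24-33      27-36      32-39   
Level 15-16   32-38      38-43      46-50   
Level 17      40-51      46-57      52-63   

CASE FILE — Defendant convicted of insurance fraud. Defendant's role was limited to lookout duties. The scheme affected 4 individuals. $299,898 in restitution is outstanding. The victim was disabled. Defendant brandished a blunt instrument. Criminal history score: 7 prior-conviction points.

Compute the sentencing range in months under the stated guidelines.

46-57 months

Base offense level for insurance fraud: 13.
§2 applies: 13 + 2 = 15.
§3 applies (level before this adjustment is 15 < 16, so +4): 15 + 4 = 19.
§4 applies: 19 + 1 = 20.
§5 does not apply.
§6 applies: 20 − 1 = 19.
Level 19 exceeds the maximum of 17; capped at 17.
Final offense level: 17.
Criminal history: 7 prior points → Category B (5-7).
Level 17 falls in the 17 band.
Grid: Level 17 × Category B = 46-57 months.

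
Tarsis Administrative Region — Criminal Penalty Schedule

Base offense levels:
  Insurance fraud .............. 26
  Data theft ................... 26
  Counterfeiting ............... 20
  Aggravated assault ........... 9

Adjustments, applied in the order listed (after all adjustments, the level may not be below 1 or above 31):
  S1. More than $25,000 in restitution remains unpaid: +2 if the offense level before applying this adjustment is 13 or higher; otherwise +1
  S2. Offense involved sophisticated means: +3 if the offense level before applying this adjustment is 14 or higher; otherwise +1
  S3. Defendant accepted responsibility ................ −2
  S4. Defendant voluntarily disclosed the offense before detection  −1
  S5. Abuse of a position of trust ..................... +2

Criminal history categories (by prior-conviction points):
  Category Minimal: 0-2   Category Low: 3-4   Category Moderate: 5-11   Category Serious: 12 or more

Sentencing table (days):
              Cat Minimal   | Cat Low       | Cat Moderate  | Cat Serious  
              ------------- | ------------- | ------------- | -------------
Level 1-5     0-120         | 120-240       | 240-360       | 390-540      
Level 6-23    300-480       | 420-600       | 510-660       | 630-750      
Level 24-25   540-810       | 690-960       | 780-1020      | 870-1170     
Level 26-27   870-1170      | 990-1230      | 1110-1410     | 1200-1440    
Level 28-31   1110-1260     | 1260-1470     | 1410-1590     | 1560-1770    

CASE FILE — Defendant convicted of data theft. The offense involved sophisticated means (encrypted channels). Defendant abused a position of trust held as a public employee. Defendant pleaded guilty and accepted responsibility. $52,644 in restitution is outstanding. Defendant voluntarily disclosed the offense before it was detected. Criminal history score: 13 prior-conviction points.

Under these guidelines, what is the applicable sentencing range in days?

1560-1770 days

Base offense level for data theft: 26.
S1 applies (level before this adjustment is 26 ≥ 13, so +2): 26 + 2 = 28.
S2 applies (level before this adjustment is 28 ≥ 14, so +3): 28 + 3 = 31.
S3 applies: 31 − 2 = 29.
S4 applies: 29 − 1 = 28.
S5 applies: 28 + 2 = 30.
Final offense level: 30.
Criminal history: 13 prior points → Category Serious (12+).
Level 30 falls in the 28-31 band.
Grid: Level 28-31 × Category Serious = 1560-1770 days.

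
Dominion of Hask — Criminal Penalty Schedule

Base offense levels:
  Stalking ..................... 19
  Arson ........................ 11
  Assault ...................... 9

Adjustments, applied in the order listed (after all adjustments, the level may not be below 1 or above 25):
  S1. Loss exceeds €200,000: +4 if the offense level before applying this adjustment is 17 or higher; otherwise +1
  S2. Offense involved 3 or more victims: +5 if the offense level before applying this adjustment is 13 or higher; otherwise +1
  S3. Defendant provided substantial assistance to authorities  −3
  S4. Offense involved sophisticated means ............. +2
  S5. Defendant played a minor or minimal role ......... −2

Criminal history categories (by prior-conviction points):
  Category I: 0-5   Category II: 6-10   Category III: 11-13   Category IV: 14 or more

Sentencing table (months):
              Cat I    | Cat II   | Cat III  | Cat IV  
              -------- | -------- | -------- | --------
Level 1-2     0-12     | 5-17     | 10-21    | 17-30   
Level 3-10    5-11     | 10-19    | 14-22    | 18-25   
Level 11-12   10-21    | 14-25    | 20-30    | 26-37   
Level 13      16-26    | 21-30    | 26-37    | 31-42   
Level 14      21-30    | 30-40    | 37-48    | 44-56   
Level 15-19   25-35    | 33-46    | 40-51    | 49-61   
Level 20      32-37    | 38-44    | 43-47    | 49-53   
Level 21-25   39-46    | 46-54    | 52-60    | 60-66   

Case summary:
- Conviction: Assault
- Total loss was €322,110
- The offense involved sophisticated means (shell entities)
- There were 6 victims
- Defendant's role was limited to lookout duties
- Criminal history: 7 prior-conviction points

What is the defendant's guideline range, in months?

Base offense level for assault: 9.
S1 applies (level before this adjustment is 9 < 17, so +1): 9 + 1 = 10.
S2 applies (level before this adjustment is 10 < 13, so +1): 10 + 1 = 11.
S4 applies: 11 + 2 = 13.
S5 applies: 13 − 2 = 11.
Final offense level: 11.
Criminal history: 7 prior points → Category II (6-10).
Level 11 falls in the 11-12 band.
Grid: Level 11-12 × Category II = 14-25 months.

14-25 months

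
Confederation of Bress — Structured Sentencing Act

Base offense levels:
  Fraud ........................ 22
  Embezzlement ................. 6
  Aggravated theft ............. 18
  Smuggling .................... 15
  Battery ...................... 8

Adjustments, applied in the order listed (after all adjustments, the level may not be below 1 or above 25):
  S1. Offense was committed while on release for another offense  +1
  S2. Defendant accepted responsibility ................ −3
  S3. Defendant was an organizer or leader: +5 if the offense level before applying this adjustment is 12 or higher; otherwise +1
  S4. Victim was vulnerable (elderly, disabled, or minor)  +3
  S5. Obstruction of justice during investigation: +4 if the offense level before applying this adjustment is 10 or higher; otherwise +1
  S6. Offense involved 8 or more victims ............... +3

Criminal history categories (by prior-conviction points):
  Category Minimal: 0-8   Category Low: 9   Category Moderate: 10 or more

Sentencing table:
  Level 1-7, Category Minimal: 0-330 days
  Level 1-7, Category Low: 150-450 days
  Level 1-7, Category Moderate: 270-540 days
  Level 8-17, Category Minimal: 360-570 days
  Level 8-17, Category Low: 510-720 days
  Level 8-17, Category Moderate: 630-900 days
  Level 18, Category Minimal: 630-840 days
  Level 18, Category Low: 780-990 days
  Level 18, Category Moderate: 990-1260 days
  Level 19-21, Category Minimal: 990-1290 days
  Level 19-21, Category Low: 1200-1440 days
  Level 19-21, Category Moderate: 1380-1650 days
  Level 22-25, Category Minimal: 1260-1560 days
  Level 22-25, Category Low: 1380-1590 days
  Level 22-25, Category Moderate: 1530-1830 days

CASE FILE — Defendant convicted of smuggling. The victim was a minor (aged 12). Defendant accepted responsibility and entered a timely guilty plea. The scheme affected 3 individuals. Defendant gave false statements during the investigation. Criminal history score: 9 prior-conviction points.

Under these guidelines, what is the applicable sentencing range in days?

1200-1440 days

Base offense level for smuggling: 15.
S1 does not apply.
S2 applies: 15 − 3 = 12.
S4 applies: 12 + 3 = 15.
S5 applies (level before this adjustment is 15 ≥ 10, so +4): 15 + 4 = 19.
Final offense level: 19.
Criminal history: 9 prior points → Category Low (9).
Level 19 falls in the 19-21 band.
Grid: Level 19-21 × Category Low = 1200-1440 days.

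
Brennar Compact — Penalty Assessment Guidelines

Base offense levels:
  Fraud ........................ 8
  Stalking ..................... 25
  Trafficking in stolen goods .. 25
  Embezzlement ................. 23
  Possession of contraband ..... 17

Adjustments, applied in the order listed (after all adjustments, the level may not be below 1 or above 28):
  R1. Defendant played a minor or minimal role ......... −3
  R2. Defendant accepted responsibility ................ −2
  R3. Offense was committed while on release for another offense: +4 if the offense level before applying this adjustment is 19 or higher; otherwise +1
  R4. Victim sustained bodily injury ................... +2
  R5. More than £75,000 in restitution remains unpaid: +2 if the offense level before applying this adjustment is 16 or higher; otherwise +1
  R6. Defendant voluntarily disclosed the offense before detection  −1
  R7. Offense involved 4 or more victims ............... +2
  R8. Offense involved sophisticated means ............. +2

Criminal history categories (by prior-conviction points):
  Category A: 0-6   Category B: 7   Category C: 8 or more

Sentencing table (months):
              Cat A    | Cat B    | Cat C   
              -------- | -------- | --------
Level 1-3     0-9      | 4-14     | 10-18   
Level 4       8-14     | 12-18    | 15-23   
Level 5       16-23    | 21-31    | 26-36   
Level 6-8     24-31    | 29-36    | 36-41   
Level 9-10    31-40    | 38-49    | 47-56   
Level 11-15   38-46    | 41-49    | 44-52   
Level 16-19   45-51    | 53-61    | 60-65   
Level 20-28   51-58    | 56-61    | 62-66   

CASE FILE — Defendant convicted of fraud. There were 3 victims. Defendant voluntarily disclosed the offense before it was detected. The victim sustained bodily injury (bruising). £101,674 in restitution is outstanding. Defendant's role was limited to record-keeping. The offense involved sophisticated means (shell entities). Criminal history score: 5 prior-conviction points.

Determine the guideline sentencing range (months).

Base offense level for fraud: 8.
R1 applies: 8 − 3 = 5.
R4 applies: 5 + 2 = 7.
R5 applies (level before this adjustment is 7 < 16, so +1): 7 + 1 = 8.
R6 applies: 8 − 1 = 7.
R8 applies: 7 + 2 = 9.
Final offense level: 9.
Criminal history: 5 prior points → Category A (0-6).
Level 9 falls in the 9-10 band.
Grid: Level 9-10 × Category A = 31-40 months.

31-40 months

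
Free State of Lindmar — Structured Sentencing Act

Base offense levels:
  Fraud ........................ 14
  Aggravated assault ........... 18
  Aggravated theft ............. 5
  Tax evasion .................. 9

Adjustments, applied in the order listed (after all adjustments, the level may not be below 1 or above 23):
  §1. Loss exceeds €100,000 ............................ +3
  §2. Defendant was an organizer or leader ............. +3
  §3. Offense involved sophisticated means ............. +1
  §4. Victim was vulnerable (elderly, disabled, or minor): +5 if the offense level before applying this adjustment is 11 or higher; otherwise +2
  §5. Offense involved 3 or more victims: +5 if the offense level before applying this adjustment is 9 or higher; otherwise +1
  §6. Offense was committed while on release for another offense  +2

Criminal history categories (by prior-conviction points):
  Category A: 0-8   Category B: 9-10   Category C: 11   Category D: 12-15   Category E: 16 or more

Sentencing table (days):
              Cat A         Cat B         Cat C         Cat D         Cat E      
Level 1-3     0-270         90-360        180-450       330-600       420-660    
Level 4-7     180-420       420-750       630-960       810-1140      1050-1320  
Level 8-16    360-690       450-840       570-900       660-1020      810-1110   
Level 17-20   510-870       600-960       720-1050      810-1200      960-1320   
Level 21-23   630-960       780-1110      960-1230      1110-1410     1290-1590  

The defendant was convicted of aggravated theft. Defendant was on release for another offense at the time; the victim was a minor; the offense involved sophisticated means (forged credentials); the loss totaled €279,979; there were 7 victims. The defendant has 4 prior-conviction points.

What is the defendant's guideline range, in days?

Base offense level for aggravated theft: 5.
§1 applies: 5 + 3 = 8.
§3 applies: 8 + 1 = 9.
§4 applies (level before this adjustment is 9 < 11, so +2): 9 + 2 = 11.
§5 applies (level before this adjustment is 11 ≥ 9, so +5): 11 + 5 = 16.
§6 applies: 16 + 2 = 18.
Final offense level: 18.
Criminal history: 4 prior points → Category A (0-8).
Level 18 falls in the 17-20 band.
Grid: Level 17-20 × Category A = 510-870 days.

510-870 days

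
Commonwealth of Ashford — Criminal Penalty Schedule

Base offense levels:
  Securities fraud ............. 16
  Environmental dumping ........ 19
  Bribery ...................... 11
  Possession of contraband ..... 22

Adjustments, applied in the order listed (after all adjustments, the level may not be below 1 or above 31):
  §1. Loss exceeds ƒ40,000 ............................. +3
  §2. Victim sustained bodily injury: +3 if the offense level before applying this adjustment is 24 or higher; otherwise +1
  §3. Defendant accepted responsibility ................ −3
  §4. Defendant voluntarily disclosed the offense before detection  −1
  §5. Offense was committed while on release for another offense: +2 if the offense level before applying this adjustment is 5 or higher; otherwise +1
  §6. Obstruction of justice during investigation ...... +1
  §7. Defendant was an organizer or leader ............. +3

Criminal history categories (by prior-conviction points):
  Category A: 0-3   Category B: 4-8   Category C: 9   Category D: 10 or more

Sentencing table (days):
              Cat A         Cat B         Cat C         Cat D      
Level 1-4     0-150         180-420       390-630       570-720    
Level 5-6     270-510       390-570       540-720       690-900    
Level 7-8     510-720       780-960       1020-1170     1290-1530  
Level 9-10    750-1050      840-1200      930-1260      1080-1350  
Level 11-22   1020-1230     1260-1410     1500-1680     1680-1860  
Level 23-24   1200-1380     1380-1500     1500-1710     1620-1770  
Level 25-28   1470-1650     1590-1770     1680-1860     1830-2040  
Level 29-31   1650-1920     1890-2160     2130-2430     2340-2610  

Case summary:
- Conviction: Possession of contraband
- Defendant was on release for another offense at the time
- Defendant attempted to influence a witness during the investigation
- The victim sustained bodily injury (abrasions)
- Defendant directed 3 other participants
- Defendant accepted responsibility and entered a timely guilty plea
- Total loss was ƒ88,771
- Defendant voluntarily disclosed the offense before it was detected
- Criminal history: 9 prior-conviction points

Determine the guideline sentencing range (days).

2130-2430 days

Base offense level for possession of contraband: 22.
§1 applies: 22 + 3 = 25.
§2 applies (level before this adjustment is 25 ≥ 24, so +3): 25 + 3 = 28.
§3 applies: 28 − 3 = 25.
§4 applies: 25 − 1 = 24.
§5 applies (level before this adjustment is 24 ≥ 5, so +2): 24 + 2 = 26.
§6 applies: 26 + 1 = 27.
§7 applies: 27 + 3 = 30.
Final offense level: 30.
Criminal history: 9 prior points → Category C (9).
Level 30 falls in the 29-31 band.
Grid: Level 29-31 × Category C = 2130-2430 days.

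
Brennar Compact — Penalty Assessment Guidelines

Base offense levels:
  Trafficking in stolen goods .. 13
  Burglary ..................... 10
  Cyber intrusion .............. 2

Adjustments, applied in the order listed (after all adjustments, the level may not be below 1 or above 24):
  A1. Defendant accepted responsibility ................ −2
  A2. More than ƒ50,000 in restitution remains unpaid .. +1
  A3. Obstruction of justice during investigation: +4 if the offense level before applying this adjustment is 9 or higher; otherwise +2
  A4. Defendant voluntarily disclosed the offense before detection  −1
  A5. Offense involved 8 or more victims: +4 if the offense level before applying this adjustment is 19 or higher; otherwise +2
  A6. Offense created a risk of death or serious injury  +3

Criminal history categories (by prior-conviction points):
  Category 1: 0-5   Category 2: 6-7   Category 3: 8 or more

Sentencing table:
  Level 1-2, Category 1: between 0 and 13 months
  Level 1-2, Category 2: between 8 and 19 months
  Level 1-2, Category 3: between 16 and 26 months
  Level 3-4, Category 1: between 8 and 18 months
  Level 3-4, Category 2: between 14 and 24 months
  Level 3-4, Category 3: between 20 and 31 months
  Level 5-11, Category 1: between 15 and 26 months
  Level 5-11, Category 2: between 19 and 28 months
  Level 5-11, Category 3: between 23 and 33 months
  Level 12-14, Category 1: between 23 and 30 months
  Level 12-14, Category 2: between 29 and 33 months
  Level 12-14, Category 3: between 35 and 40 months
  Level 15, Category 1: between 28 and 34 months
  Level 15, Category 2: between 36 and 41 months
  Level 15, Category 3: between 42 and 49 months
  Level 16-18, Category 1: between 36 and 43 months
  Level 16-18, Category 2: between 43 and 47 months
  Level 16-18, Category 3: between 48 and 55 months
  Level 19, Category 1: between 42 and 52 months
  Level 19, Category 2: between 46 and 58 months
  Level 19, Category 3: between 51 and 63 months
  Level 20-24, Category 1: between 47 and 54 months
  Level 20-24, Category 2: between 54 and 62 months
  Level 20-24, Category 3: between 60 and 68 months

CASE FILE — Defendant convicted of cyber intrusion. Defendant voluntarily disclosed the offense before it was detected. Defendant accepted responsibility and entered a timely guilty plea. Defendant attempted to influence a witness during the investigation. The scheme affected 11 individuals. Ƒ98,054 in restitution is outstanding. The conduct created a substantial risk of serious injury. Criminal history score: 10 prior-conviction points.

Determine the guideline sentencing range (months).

Base offense level for cyber intrusion: 2.
A1 applies: 2 − 2 = 0.
A2 applies: 0 + 1 = 1.
A3 applies (level before this adjustment is 1 < 9, so +2): 1 + 2 = 3.
A4 applies: 3 − 1 = 2.
A5 applies (level before this adjustment is 2 < 19, so +2): 2 + 2 = 4.
A6 applies: 4 + 3 = 7.
Final offense level: 7.
Criminal history: 10 prior points → Category 3 (8+).
Level 7 falls in the 5-11 band.
Grid: Level 5-11 × Category 3 = 23-33 months.

23-33 months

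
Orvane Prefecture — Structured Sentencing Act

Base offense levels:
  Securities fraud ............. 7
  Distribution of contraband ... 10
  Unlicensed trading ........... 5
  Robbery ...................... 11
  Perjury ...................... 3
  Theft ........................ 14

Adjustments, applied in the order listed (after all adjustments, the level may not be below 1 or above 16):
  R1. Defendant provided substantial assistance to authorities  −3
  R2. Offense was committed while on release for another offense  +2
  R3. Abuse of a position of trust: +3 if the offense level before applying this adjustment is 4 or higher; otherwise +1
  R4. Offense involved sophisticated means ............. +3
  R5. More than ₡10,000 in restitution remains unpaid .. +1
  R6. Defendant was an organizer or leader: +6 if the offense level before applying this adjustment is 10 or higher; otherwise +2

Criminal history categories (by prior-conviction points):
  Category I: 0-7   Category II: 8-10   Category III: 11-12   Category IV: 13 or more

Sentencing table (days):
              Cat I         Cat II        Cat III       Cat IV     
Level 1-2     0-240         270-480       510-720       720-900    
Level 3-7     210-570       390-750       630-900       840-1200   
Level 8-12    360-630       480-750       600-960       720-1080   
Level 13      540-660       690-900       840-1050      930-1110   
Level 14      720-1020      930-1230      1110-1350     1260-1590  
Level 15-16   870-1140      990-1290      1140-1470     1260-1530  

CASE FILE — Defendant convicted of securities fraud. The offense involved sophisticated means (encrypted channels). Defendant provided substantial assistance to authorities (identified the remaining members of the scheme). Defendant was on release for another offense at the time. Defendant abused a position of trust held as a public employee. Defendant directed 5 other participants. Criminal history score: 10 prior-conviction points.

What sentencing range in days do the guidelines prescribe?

Base offense level for securities fraud: 7.
R1 applies: 7 − 3 = 4.
R2 applies: 4 + 2 = 6.
R3 applies (level before this adjustment is 6 ≥ 4, so +3): 6 + 3 = 9.
R4 applies: 9 + 3 = 12.
R6 applies (level before this adjustment is 12 ≥ 10, so +6): 12 + 6 = 18.
Level 18 exceeds the maximum of 16; capped at 16.
Final offense level: 16.
Criminal history: 10 prior points → Category II (8-10).
Level 16 falls in the 15-16 band.
Grid: Level 15-16 × Category II = 990-1290 days.

990-1290 days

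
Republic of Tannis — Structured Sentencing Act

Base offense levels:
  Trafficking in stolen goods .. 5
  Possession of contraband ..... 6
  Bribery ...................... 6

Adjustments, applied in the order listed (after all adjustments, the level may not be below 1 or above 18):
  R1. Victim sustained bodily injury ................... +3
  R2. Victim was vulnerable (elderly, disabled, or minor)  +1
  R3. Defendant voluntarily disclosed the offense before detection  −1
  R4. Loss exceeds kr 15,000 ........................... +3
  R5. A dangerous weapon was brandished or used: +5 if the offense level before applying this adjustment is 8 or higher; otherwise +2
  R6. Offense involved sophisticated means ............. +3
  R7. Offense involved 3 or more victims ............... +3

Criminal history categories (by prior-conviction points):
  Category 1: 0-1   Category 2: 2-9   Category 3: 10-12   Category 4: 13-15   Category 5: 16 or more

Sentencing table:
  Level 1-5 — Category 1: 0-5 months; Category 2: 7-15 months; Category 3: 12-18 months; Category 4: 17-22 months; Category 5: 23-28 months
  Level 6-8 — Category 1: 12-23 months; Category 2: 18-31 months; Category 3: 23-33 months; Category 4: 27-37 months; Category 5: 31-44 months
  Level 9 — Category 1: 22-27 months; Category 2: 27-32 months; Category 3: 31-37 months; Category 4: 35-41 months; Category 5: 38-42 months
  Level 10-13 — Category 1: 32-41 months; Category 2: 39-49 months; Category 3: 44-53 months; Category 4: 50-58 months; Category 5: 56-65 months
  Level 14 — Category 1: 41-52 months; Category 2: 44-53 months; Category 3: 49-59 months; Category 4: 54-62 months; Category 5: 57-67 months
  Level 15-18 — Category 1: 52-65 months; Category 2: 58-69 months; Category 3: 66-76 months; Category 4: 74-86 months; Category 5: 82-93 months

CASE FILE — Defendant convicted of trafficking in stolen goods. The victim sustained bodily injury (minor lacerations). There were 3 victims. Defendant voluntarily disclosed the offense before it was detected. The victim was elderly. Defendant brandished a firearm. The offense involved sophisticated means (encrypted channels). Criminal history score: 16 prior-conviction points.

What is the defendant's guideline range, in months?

82-93 months

Base offense level for trafficking in stolen goods: 5.
R1 applies: 5 + 3 = 8.
R2 applies: 8 + 1 = 9.
R3 applies: 9 − 1 = 8.
R5 applies (level before this adjustment is 8 ≥ 8, so +5): 8 + 5 = 13.
R6 applies: 13 + 3 = 16.
R7 applies: 16 + 3 = 19.
Level 19 exceeds the maximum of 18; capped at 18.
Final offense level: 18.
Criminal history: 16 prior points → Category 5 (16+).
Level 18 falls in the 15-18 band.
Grid: Level 15-18 × Category 5 = 82-93 months.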